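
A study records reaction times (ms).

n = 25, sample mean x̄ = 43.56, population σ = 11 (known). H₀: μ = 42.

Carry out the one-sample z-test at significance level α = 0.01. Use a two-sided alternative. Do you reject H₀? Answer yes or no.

SE = σ/√n = 11/√25 = 2.2000
z = (x̄−μ₀)/SE = (43.56−42)/2.2000 = 0.7091
p-value (two-sided) = 0.47827
At α=0.01: p ≥ α → fail to reject H₀

reject H₀: no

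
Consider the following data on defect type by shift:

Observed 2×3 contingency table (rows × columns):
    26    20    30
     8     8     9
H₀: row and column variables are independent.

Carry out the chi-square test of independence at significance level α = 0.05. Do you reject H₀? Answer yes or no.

Row totals [76, 25], col totals [34, 28, 39], n=101
χ² = (26−25.58)²/25.58 + (20−21.07)²/21.07 + (30−29.35)²/29.35 + (8−8.42)²/8.42 + (8−6.93)²/6.93 + (9−9.65)²/9.65 = 0.3053
df = 2
p-value (upper-tail) = 0.85841
At α=0.05: p ≥ α → fail to reject H₀

reject H₀: no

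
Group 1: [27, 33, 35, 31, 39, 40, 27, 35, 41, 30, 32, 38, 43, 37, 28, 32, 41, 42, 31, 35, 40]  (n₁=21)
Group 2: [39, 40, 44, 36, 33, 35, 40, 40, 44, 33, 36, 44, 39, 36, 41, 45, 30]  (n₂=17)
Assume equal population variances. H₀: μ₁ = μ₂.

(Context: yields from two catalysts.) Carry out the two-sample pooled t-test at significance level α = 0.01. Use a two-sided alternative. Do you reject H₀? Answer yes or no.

x̄₁=35.095, s₁=5.098, n₁=21
x̄₂=38.529, s₂=4.403, n₂=17
s_p² = [20·5.098² + 16·4.403²]/36 = 23.0568
SE = √(s_p²·(1/21+1/17)) = 1.5666
t = (35.095−38.529)/1.5666 = -2.1921
df = 36
p-value (two-sided) = 0.03492
At α=0.01: p ≥ α → fail to reject H₀

reject H₀: no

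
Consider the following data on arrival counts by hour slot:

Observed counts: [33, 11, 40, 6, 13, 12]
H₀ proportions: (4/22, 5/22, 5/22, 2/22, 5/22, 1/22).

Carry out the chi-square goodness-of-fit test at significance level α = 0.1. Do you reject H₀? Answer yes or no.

n = 115; E_i = n·p_i = [20.91, 26.14, 26.14, 10.45, 26.14, 5.23]
χ² = (33−20.91)²/20.91 + (11−26.14)²/26.14 + (40−26.14)²/26.14 + (6−10.45)²/10.45 + (13−26.14)²/26.14 + (12−5.23)²/5.23 = 40.3870
df = 5
p-value (upper-tail) = 0.00000
At α=0.1: p < α → reject H₀

reject H₀: yes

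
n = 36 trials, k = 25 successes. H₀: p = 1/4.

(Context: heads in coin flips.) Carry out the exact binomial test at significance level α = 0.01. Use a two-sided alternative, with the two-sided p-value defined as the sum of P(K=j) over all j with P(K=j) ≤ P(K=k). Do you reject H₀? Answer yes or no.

reject H₀: yes

Exact binomial: n=36, k=25, p₀=1/4=0.2500
P(X=j) = C(n,j)·p₀^j·(1−p₀)^(n−j); p = Σ P(X=j) over j with P(X=j) ≤ P(X=25)
p-value (two-sided) = 0.00000
At α=0.01: p < α → reject H₀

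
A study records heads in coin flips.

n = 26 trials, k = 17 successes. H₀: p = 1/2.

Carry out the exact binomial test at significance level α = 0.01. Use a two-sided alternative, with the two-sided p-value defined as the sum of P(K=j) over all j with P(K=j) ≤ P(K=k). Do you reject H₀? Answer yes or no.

Exact binomial: n=26, k=17, p₀=1/2=0.5000
P(X=j) = C(n,j)·p₀^j·(1−p₀)^(n−j); p = Σ P(X=j) over j with P(X=j) ≤ P(X=17)
p-value (two-sided) = 0.16864
At α=0.01: p ≥ α → fail to reject H₀

reject H₀: no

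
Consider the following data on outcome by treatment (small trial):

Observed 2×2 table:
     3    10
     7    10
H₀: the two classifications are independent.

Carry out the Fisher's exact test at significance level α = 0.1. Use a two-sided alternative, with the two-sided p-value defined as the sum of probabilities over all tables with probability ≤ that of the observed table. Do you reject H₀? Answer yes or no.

Margins: r₁=13, r₂=17, c₁=10, c₂=20, n=30
p_obs = C(13,3)·C(17,7)/C(30,10); sum pmf over tables with pmf ≤ p_obs
p-value (two-sided) = 0.44041
At α=0.1: p ≥ α → fail to reject H₀

reject H₀: no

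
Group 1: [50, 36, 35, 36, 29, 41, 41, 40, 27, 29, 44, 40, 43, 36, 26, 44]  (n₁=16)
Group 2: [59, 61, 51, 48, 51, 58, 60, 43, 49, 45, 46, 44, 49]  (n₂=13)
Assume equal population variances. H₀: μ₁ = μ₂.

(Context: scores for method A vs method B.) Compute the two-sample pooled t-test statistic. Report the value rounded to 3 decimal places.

x̄₁=37.312, s₁=6.867, n₁=16
x̄₂=51.077, s₂=6.357, n₂=13
s_p² = [15·6.867² + 12·6.357²]/27 = 44.1615
SE = √(s_p²·(1/16+1/13)) = 2.4814
t = (37.312−51.077)/2.4814 = -5.5471
df = 27

test statistic = -5.547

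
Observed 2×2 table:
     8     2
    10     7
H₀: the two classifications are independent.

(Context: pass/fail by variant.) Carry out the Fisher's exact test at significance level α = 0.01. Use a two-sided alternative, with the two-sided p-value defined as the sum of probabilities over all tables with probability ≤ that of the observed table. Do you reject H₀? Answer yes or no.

reject H₀: no

Margins: r₁=10, r₂=17, c₁=18, c₂=9, n=27
p_obs = C(10,8)·C(17,10)/C(27,18); sum pmf over tables with pmf ≤ p_obs
p-value (two-sided) = 0.40587
At α=0.01: p ≥ α → fail to reject H₀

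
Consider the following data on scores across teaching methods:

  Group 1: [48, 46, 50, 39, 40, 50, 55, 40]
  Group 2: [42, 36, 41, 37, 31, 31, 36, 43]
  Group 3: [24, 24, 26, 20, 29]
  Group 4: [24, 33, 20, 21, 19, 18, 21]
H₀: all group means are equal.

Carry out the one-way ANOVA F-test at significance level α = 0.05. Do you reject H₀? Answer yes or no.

Group means [46.00, 37.12, 24.60, 22.29], grand mean 33.714
SSB = Σnᵢ(x̄ᵢ−x̄)² = 2630.211; SSW = ΣΣ(x−x̄ᵢ)² = 587.504
MSB = 2630.211/3 = 876.7369; MSW = 587.504/24 = 24.4793
F = MSB/MSW = 35.8154
df = (3, 24)
p-value (upper-tail) = 0.00000
At α=0.05: p < α → reject H₀

reject H₀: yes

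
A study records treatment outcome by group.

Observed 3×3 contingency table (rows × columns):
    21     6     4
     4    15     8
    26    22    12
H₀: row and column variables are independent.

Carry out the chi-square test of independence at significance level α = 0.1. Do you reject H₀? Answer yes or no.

Row totals [31, 27, 60], col totals [51, 43, 24], n=118
χ² = (21−13.40)²/13.40 + (6−11.30)²/11.30 + (4−6.31)²/6.31 + (4−11.67)²/11.67 + (15−9.84)²/9.84 + (8−5.49)²/5.49 + (26−25.93)²/25.93 + (22−21.86)²/21.86 + (12−12.20)²/12.20 = 16.5371
df = 4
p-value (upper-tail) = 0.00238
At α=0.1: p < α → reject H₀

reject H₀: yes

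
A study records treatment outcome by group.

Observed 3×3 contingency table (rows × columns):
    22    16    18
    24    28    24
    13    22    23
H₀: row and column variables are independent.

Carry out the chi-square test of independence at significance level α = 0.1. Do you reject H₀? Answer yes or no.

reject H₀: no

Row totals [56, 76, 58], col totals [59, 66, 65], n=190
χ² = (22−17.39)²/17.39 + (16−19.45)²/19.45 + (18−19.16)²/19.16 + (24−23.60)²/23.60 + (28−26.40)²/26.40 + (24−26.00)²/26.00 + (13−18.01)²/18.01 + (22−20.15)²/20.15 + (23−19.84)²/19.84 = 4.2297
df = 4
p-value (upper-tail) = 0.37582
At α=0.1: p ≥ α → fail to reject H₀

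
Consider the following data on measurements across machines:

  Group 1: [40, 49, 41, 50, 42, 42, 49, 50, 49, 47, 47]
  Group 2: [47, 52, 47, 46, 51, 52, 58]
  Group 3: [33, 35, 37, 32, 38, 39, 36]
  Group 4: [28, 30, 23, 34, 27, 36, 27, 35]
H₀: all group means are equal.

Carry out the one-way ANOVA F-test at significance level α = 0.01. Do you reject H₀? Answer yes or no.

reject H₀: yes

Group means [46.00, 50.43, 35.71, 30.00], grand mean 40.879
SSB = Σnᵢ(x̄ᵢ−x̄)² = 2060.372; SSW = ΣΣ(x−x̄ᵢ)² = 447.143
MSB = 2060.372/3 = 686.7908; MSW = 447.143/29 = 15.4187
F = MSB/MSW = 44.5427
df = (3, 29)
p-value (upper-tail) = 0.00000
At α=0.01: p < α → reject H₀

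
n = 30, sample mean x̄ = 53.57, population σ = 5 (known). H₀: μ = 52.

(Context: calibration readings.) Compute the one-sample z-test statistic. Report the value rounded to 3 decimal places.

SE = σ/√n = 5/√30 = 0.9129
z = (x̄−μ₀)/SE = (53.57−52)/0.9129 = 1.7198

test statistic = 1.720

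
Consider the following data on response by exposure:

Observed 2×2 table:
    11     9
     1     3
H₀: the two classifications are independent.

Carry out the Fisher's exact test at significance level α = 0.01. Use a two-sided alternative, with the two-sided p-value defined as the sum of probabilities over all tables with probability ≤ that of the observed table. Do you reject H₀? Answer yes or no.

reject H₀: no

Margins: r₁=20, r₂=4, c₁=12, c₂=12, n=24
p_obs = C(20,11)·C(4,1)/C(24,12); sum pmf over tables with pmf ≤ p_obs
p-value (two-sided) = 0.59006
At α=0.01: p ≥ α → fail to reject H₀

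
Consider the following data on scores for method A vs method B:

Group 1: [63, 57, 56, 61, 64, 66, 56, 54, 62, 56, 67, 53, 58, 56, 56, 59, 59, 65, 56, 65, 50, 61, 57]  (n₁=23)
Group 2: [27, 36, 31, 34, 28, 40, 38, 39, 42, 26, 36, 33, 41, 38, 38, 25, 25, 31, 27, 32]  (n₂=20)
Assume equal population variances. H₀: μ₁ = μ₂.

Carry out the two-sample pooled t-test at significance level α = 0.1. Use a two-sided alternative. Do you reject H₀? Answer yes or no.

x̄₁=59.000, s₁=4.513, n₁=23
x̄₂=33.350, s₂=5.641, n₂=20
s_p² = [22·4.513² + 19·5.641²]/41 = 25.6720
SE = √(s_p²·(1/23+1/20)) = 1.5491
t = (59.000−33.350)/1.5491 = 16.5578
df = 41
p-value (two-sided) = 0.00000
At α=0.1: p < α → reject H₀

reject H₀: yes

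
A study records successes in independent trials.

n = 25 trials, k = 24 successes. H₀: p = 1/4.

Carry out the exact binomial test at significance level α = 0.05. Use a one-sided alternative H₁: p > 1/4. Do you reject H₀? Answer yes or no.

reject H₀: yes

Exact binomial: n=25, k=24, p₀=1/4=0.2500
P(X≥24) from Σ C(n,i)·p₀^i·(1−p₀)^(n−i)
p-value (one-sided, H₁ greater) = 0.00000
At α=0.05: p < α → reject H₀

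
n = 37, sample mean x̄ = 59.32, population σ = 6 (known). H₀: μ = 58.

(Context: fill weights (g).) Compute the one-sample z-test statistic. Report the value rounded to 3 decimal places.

SE = σ/√n = 6/√37 = 0.9864
z = (x̄−μ₀)/SE = (59.32−58)/0.9864 = 1.3382

test statistic = 1.338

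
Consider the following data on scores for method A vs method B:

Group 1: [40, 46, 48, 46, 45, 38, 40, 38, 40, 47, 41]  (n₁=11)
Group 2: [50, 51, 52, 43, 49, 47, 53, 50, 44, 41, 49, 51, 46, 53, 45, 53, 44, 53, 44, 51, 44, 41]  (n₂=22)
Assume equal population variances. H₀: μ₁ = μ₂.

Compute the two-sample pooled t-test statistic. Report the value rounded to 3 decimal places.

test statistic = -3.568

x̄₁=42.636, s₁=3.776, n₁=11
x̄₂=47.909, s₂=4.105, n₂=22
s_p² = [10·3.776² + 21·4.105²]/31 = 16.0117
SE = √(s_p²·(1/11+1/22)) = 1.4776
t = (42.636−47.909)/1.4776 = -3.5683
df = 31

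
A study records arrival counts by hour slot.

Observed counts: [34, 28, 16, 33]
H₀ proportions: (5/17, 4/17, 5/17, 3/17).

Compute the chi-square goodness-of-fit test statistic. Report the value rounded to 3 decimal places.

n = 111; E_i = n·p_i = [32.65, 26.12, 32.65, 19.59]
χ² = (34−32.65)²/32.65 + (28−26.12)²/26.12 + (16−32.65)²/32.65 + (33−19.59)²/19.59 = 17.8631
df = 3

test statistic = 17.863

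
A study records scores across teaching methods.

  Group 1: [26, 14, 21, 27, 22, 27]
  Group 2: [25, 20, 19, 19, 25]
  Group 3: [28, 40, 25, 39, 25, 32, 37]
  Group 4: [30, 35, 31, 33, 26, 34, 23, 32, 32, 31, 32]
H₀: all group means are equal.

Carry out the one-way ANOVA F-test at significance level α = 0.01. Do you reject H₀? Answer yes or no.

Group means [22.83, 21.60, 32.29, 30.82], grand mean 27.931
SSB = Σnᵢ(x̄ᵢ−x̄)² = 580.764; SSW = ΣΣ(x−x̄ᵢ)² = 539.098
MSB = 580.764/3 = 193.5879; MSW = 539.098/25 = 21.5639
F = MSB/MSW = 8.9774
df = (3, 25)
p-value (upper-tail) = 0.00033
At α=0.01: p < α → reject H₀

reject H₀: yes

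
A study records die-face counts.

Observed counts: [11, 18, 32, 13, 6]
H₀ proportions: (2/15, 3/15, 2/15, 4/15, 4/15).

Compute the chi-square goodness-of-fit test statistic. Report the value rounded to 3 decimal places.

test statistic = 57.203

n = 80; E_i = n·p_i = [10.67, 16.00, 10.67, 21.33, 21.33]
χ² = (11−10.67)²/10.67 + (18−16.00)²/16.00 + (32−10.67)²/10.67 + (13−21.33)²/21.33 + (6−21.33)²/21.33 = 57.2031
df = 4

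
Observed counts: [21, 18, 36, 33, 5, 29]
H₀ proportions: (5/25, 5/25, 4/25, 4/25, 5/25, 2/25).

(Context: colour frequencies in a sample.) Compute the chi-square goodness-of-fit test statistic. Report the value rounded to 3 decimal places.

n = 142; E_i = n·p_i = [28.40, 28.40, 22.72, 22.72, 28.40, 11.36]
χ² = (21−28.40)²/28.40 + (18−28.40)²/28.40 + (36−22.72)²/22.72 + (33−22.72)²/22.72 + (5−28.40)²/28.40 + (29−11.36)²/11.36 = 64.8222
df = 5

test statistic = 64.822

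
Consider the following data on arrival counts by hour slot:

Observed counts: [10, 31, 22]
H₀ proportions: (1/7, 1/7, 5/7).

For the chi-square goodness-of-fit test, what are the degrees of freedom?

degrees of freedom = 2

df = k − 1 = 3 − 1 = 2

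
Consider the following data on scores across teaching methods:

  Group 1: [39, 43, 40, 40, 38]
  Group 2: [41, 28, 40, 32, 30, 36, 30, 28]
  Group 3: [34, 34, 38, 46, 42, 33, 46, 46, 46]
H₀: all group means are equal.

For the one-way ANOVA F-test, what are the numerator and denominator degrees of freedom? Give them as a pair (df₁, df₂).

degrees of freedom = [2, 19]

k = 3 groups, N = 22 total
df = (k−1, N−k) = (3−1, 22−3) = (2, 19)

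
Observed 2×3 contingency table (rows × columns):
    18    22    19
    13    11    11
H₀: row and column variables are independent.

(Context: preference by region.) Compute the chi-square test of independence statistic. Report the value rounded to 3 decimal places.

Row totals [59, 35], col totals [31, 33, 30], n=94
χ² = (18−19.46)²/19.46 + (22−20.71)²/20.71 + (19−18.83)²/18.83 + (13−11.54)²/11.54 + (11−12.29)²/12.29 + (11−11.17)²/11.17 = 0.5122
df = 2

test statistic = 0.512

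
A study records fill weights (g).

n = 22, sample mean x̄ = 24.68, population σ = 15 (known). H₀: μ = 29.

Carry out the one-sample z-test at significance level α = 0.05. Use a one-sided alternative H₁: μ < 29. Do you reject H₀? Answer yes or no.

reject H₀: no

SE = σ/√n = 15/√22 = 3.1980
z = (x̄−μ₀)/SE = (24.68−29)/3.1980 = -1.3508
p-value (one-sided, H₁ less) = 0.08837
At α=0.05: p ≥ α → fail to reject H₀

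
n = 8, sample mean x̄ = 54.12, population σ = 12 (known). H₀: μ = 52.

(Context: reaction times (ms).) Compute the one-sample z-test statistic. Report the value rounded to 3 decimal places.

SE = σ/√n = 12/√8 = 4.2426
z = (x̄−μ₀)/SE = (54.12−52)/4.2426 = 0.4997

test statistic = 0.500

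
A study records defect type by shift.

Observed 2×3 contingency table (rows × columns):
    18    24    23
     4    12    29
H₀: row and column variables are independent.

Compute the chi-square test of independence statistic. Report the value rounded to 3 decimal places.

test statistic = 10.306

Row totals [65, 45], col totals [22, 36, 52], n=110
χ² = (18−13.00)²/13.00 + (24−21.27)²/21.27 + (23−30.73)²/30.73 + (4−9.00)²/9.00 + (12−14.73)²/14.73 + (29−21.27)²/21.27 = 10.3057
df = 2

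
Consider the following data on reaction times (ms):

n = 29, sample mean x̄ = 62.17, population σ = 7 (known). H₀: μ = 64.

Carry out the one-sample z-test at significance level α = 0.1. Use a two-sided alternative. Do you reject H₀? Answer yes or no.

reject H₀: no

SE = σ/√n = 7/√29 = 1.2999
z = (x̄−μ₀)/SE = (62.17−64)/1.2999 = -1.4078
p-value (two-sided) = 0.15918
At α=0.1: p ≥ α → fail to reject H₀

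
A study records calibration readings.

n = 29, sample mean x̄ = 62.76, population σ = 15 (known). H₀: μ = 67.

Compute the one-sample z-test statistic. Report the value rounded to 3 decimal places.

test statistic = -1.522

SE = σ/√n = 15/√29 = 2.7854
z = (x̄−μ₀)/SE = (62.76−67)/2.7854 = -1.5222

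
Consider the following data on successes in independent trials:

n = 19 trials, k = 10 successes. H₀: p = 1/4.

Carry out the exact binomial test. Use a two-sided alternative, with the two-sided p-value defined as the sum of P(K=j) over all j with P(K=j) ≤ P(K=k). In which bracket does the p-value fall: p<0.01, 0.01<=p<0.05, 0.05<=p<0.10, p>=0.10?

p-value bracket: 0.01<=p<0.05

Exact binomial: n=19, k=10, p₀=1/4=0.2500
P(X=j) = C(n,j)·p₀^j·(1−p₀)^(n−j); p = Σ P(X=j) over j with P(X=j) ≤ P(X=10)
p-value (two-sided) = 0.01313
→ bracket: 0.01<=p<0.05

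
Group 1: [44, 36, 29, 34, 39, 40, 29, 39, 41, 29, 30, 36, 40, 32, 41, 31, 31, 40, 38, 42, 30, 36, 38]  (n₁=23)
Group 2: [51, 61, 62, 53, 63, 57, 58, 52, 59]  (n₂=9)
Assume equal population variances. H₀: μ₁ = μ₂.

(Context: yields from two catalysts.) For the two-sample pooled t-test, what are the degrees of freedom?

df = n₁ + n₂ − 2 = 23 + 9 − 2 = 30

degrees of freedom = 30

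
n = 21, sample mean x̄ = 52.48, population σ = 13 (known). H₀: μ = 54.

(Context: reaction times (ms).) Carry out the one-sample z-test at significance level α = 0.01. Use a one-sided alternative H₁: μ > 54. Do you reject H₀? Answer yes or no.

reject H₀: no

SE = σ/√n = 13/√21 = 2.8368
z = (x̄−μ₀)/SE = (52.48−54)/2.8368 = -0.5358
p-value (one-sided, H₁ greater) = 0.70395
At α=0.01: p ≥ α → fail to reject H₀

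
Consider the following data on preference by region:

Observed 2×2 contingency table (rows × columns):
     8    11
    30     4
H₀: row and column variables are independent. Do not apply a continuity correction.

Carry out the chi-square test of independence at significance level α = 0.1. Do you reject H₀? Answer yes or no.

Row totals [19, 34], col totals [38, 15], n=53
χ² = (8−13.62)²/13.62 + (11−5.38)²/5.38 + (30−24.38)²/24.38 + (4−9.62)²/9.62 = 12.7821
df = 1
p-value (upper-tail) = 0.00035
At α=0.1: p < α → reject H₀

reject H₀: yes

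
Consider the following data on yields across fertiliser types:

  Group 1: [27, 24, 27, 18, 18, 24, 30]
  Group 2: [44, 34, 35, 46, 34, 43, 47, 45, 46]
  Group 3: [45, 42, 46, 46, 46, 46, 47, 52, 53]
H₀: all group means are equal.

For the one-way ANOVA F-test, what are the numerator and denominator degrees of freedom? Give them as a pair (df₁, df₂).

degrees of freedom = [2, 22]

k = 3 groups, N = 25 total
df = (k−1, N−k) = (3−1, 25−3) = (2, 22)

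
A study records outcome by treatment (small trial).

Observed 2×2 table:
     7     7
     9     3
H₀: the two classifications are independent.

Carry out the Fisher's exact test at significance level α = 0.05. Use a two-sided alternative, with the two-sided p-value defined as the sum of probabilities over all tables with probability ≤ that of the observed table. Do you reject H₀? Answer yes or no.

Margins: r₁=14, r₂=12, c₁=16, c₂=10, n=26
p_obs = C(14,7)·C(12,9)/C(26,16); sum pmf over tables with pmf ≤ p_obs
p-value (two-sided) = 0.24752
At α=0.05: p ≥ α → fail to reject H₀

reject H₀: no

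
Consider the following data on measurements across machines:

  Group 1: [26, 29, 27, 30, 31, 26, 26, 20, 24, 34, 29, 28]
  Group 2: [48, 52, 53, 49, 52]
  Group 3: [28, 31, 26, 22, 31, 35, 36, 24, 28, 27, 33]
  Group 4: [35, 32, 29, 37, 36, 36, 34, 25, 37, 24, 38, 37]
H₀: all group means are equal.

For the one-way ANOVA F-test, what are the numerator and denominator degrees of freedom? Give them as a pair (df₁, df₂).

degrees of freedom = [3, 36]

k = 4 groups, N = 40 total
df = (k−1, N−k) = (4−1, 40−4) = (3, 36)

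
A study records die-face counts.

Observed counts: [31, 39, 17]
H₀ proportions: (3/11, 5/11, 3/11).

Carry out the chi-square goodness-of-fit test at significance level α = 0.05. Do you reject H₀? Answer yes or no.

n = 87; E_i = n·p_i = [23.73, 39.55, 23.73]
χ² = (31−23.73)²/23.73 + (39−39.55)²/39.55 + (17−23.73)²/23.73 = 4.1441
df = 2
p-value (upper-tail) = 0.12593
At α=0.05: p ≥ α → fail to reject H₀

reject H₀: no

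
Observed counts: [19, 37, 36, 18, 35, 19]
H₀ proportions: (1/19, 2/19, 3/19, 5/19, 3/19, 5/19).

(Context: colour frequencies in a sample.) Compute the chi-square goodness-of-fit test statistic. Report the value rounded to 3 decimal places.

test statistic = 70.353

n = 164; E_i = n·p_i = [8.63, 17.26, 25.89, 43.16, 25.89, 43.16]
χ² = (19−8.63)²/8.63 + (37−17.26)²/17.26 + (36−25.89)²/25.89 + (18−43.16)²/43.16 + (35−25.89)²/25.89 + (19−43.16)²/43.16 = 70.3526
df = 5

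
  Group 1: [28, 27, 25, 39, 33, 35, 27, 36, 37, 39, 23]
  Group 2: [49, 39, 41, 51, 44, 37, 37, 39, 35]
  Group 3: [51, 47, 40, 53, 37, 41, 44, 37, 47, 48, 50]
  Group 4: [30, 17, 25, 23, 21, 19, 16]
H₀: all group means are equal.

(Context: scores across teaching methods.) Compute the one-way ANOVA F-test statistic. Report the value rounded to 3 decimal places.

Group means [31.73, 41.33, 45.00, 21.57], grand mean 35.974
SSB = Σnᵢ(x̄ᵢ−x̄)² = 2805.078; SSW = ΣΣ(x−x̄ᵢ)² = 1047.896
MSB = 2805.078/3 = 935.0259; MSW = 1047.896/34 = 30.8205
F = MSB/MSW = 30.3378
df = (3, 34)

test statistic = 30.338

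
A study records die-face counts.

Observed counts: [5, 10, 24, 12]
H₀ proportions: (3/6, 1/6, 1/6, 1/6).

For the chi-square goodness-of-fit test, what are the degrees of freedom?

df = k − 1 = 4 − 1 = 3

degrees of freedom = 3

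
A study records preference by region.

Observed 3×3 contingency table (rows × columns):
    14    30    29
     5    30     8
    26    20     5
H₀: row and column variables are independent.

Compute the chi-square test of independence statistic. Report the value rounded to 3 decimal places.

test statistic = 33.788

Row totals [73, 43, 51], col totals [45, 80, 42], n=167
χ² = (14−19.67)²/19.67 + (30−34.97)²/34.97 + (29−18.36)²/18.36 + (5−11.59)²/11.59 + (30−20.60)²/20.60 + (8−10.81)²/10.81 + (26−13.74)²/13.74 + (20−24.43)²/24.43 + (5−12.83)²/12.83 = 33.7879
df = 4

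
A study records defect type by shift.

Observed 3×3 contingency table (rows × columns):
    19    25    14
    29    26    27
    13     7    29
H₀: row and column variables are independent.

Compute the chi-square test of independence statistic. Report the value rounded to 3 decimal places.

Row totals [58, 82, 49], col totals [61, 58, 70], n=189
χ² = (19−18.72)²/18.72 + (25−17.80)²/17.80 + (14−21.48)²/21.48 + (29−26.47)²/26.47 + (26−25.16)²/25.16 + (27−30.37)²/30.37 + (13−15.81)²/15.81 + (7−15.04)²/15.04 + (29−18.15)²/18.15 = 17.4533
df = 4

test statistic = 17.453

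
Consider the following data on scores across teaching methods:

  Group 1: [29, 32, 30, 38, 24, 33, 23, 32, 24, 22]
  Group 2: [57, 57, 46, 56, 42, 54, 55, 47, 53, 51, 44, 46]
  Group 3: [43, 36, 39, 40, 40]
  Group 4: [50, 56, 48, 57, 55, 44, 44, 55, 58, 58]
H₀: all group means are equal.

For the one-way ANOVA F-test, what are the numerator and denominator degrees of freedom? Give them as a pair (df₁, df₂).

degrees of freedom = [3, 33]

k = 4 groups, N = 37 total
df = (k−1, N−k) = (4−1, 37−4) = (3, 33)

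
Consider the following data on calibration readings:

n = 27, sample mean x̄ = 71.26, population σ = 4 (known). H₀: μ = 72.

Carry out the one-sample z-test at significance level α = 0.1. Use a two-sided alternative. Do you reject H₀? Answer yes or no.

SE = σ/√n = 4/√27 = 0.7698
z = (x̄−μ₀)/SE = (71.26−72)/0.7698 = -0.9613
p-value (two-sided) = 0.33641
At α=0.1: p ≥ α → fail to reject H₀

reject H₀: no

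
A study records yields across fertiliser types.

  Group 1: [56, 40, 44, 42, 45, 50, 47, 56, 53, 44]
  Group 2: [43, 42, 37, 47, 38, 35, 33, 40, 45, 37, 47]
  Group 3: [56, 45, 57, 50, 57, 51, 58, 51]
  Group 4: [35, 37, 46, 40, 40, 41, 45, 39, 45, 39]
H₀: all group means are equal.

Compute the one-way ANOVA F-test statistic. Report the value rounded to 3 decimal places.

Group means [47.70, 40.36, 53.12, 40.70], grand mean 44.949
SSB = Σnᵢ(x̄ᵢ−x̄)² = 1022.277; SSW = ΣΣ(x−x̄ᵢ)² = 793.620
MSB = 1022.277/3 = 340.7590; MSW = 793.620/35 = 22.6749
F = MSB/MSW = 15.0280
df = (3, 35)

test statistic = 15.028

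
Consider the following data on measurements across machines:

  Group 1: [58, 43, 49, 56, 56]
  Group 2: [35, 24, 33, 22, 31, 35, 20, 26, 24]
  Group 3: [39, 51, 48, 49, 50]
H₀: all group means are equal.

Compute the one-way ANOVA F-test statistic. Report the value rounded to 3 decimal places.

Group means [52.40, 27.78, 47.40], grand mean 39.421
SSB = Σnᵢ(x̄ᵢ−x̄)² = 2380.676; SSW = ΣΣ(x−x̄ᵢ)² = 517.956
MSB = 2380.676/2 = 1190.3380; MSW = 517.956/16 = 32.3722
F = MSB/MSW = 36.7704
df = (2, 16)

test statistic = 36.770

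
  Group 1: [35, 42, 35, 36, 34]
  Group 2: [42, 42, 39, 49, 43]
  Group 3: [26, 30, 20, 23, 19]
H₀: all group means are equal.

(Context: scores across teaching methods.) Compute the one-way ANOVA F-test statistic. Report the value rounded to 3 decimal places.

test statistic = 33.093

Group means [36.40, 43.00, 23.60], grand mean 34.333
SSB = Σnᵢ(x̄ᵢ−x̄)² = 972.933; SSW = ΣΣ(x−x̄ᵢ)² = 176.400
MSB = 972.933/2 = 486.4667; MSW = 176.400/12 = 14.7000
F = MSB/MSW = 33.0930
df = (2, 12)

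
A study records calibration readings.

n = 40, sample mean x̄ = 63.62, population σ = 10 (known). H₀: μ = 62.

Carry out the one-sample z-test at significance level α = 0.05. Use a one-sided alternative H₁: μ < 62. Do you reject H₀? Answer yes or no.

reject H₀: no

SE = σ/√n = 10/√40 = 1.5811
z = (x̄−μ₀)/SE = (63.62−62)/1.5811 = 1.0246
p-value (one-sided, H₁ less) = 0.84722
At α=0.05: p ≥ α → fail to reject H₀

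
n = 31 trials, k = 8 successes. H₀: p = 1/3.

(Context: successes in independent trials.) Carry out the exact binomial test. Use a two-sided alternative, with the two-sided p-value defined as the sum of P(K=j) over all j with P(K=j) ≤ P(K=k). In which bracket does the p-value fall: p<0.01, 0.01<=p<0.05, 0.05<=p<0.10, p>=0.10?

p-value bracket: p>=0.10

Exact binomial: n=31, k=8, p₀=1/3=0.3333
P(X=j) = C(n,j)·p₀^j·(1−p₀)^(n−j); p = Σ P(X=j) over j with P(X=j) ≤ P(X=8)
p-value (two-sided) = 0.44899
→ bracket: p>=0.10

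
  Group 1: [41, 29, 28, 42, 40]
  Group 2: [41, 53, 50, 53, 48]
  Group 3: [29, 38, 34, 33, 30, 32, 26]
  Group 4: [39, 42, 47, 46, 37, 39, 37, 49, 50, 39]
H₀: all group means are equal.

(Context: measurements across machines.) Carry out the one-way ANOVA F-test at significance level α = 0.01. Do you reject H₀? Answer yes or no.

Group means [36.00, 49.00, 31.71, 42.50], grand mean 39.704
SSB = Σnᵢ(x̄ᵢ−x̄)² = 1025.701; SSW = ΣΣ(x−x̄ᵢ)² = 605.929
MSB = 1025.701/3 = 341.9004; MSW = 605.929/23 = 26.3447
F = MSB/MSW = 12.9779
df = (3, 23)
p-value (upper-tail) = 0.00004
At α=0.01: p < α → reject H₀

reject H₀: yes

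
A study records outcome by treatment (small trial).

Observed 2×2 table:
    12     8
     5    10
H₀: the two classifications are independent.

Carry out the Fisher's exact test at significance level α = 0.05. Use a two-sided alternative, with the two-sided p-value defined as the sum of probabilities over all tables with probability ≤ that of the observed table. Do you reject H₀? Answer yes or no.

Margins: r₁=20, r₂=15, c₁=17, c₂=18, n=35
p_obs = C(20,12)·C(15,5)/C(35,17); sum pmf over tables with pmf ≤ p_obs
p-value (two-sided) = 0.17558
At α=0.05: p ≥ α → fail to reject H₀

reject H₀: no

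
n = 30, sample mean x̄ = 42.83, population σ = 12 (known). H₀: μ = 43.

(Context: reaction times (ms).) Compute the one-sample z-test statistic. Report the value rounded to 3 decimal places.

SE = σ/√n = 12/√30 = 2.1909
z = (x̄−μ₀)/SE = (42.83−43)/2.1909 = -0.0776

test statistic = -0.078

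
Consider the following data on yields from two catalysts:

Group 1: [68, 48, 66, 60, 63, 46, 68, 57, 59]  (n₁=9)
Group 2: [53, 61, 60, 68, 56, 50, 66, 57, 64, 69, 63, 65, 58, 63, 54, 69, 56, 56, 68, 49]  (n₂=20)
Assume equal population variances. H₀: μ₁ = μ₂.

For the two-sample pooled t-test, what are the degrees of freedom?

degrees of freedom = 27

df = n₁ + n₂ − 2 = 9 + 20 − 2 = 27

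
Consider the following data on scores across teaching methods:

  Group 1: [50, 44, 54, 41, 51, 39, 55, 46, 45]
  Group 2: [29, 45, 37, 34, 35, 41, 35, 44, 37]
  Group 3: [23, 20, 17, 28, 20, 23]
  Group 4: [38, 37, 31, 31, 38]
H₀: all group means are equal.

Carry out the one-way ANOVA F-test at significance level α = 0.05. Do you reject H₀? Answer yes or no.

reject H₀: yes

Group means [47.22, 37.44, 21.83, 35.00], grand mean 36.828
SSB = Σnᵢ(x̄ᵢ−x̄)² = 2341.527; SSW = ΣΣ(x−x̄ᵢ)² = 584.611
MSB = 2341.527/3 = 780.5089; MSW = 584.611/25 = 23.3844
F = MSB/MSW = 33.3773
df = (3, 25)
p-value (upper-tail) = 0.00000
At α=0.05: p < α → reject H₀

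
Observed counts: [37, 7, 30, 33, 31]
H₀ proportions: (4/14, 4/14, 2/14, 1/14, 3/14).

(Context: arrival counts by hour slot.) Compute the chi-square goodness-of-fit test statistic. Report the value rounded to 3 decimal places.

n = 138; E_i = n·p_i = [39.43, 39.43, 19.71, 9.86, 29.57]
χ² = (37−39.43)²/39.43 + (7−39.43)²/39.43 + (30−19.71)²/19.71 + (33−9.86)²/9.86 + (31−29.57)²/29.57 = 86.5918
df = 4

test statistic = 86.592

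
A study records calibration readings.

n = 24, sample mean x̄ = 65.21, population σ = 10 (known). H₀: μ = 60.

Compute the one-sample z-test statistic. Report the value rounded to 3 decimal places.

SE = σ/√n = 10/√24 = 2.0412
z = (x̄−μ₀)/SE = (65.21−60)/2.0412 = 2.5524

test statistic = 2.552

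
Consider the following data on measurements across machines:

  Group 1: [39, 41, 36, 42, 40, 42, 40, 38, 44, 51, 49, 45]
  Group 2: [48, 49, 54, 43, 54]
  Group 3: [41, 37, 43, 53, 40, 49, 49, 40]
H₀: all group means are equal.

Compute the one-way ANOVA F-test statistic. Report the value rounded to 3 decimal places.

Group means [42.25, 49.60, 44.00], grand mean 44.280
SSB = Σnᵢ(x̄ᵢ−x̄)² = 191.590; SSW = ΣΣ(x−x̄ᵢ)² = 519.450
MSB = 191.590/2 = 95.7950; MSW = 519.450/22 = 23.6114
F = MSB/MSW = 4.0572
df = (2, 22)

test statistic = 4.057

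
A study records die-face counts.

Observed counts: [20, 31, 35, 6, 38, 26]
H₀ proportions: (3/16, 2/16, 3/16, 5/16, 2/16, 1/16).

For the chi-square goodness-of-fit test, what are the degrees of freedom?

df = k − 1 = 6 − 1 = 5

degrees of freedom = 5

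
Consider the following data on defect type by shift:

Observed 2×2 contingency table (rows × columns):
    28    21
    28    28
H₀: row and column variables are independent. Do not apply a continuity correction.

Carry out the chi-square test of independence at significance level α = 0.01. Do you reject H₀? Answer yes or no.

Row totals [49, 56], col totals [56, 49], n=105
χ² = (28−26.13)²/26.13 + (21−22.87)²/22.87 + (28−29.87)²/29.87 + (28−26.13)²/26.13 = 0.5357
df = 1
p-value (upper-tail) = 0.46421
At α=0.01: p ≥ α → fail to reject H₀

reject H₀: no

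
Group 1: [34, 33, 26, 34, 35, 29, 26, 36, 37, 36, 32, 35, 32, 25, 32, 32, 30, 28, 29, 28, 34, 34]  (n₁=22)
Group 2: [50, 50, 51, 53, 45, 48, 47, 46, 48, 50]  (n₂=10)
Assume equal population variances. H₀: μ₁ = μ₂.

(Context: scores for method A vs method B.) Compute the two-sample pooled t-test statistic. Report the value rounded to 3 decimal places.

x̄₁=31.682, s₁=3.551, n₁=22
x̄₂=48.800, s₂=2.440, n₂=10
s_p² = [21·3.551² + 9·2.440²]/30 = 10.6124
SE = √(s_p²·(1/22+1/10)) = 1.2424
t = (31.682−48.800)/1.2424 = -13.7780
df = 30

test statistic = -13.778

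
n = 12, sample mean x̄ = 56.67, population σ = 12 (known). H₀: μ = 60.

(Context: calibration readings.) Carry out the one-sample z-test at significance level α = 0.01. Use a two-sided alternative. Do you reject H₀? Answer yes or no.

SE = σ/√n = 12/√12 = 3.4641
z = (x̄−μ₀)/SE = (56.67−60)/3.4641 = -0.9613
p-value (two-sided) = 0.33641
At α=0.01: p ≥ α → fail to reject H₀

reject H₀: no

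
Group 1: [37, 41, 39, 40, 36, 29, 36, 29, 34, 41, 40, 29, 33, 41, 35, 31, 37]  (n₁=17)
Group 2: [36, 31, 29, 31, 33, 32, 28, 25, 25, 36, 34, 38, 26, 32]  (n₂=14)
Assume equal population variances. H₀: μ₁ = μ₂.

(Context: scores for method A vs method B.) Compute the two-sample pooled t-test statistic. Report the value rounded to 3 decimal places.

test statistic = 3.005

x̄₁=35.765, s₁=4.352, n₁=17
x̄₂=31.143, s₂=4.148, n₂=14
s_p² = [16·4.352² + 13·4.148²]/29 = 18.1646
SE = √(s_p²·(1/17+1/14)) = 1.5382
t = (35.765−31.143)/1.5382 = 3.0048
df = 29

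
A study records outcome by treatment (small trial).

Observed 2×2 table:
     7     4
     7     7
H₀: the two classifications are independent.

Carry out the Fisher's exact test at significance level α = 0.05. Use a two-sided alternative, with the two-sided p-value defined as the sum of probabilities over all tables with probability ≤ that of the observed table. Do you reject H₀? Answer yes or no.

Margins: r₁=11, r₂=14, c₁=14, c₂=11, n=25
p_obs = C(11,7)·C(14,7)/C(25,14); sum pmf over tables with pmf ≤ p_obs
p-value (two-sided) = 0.68875
At α=0.05: p ≥ α → fail to reject H₀

reject H₀: no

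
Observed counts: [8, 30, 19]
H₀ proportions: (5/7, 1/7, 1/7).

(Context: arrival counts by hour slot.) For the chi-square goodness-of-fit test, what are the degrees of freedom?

degrees of freedom = 2

df = k − 1 = 3 − 1 = 2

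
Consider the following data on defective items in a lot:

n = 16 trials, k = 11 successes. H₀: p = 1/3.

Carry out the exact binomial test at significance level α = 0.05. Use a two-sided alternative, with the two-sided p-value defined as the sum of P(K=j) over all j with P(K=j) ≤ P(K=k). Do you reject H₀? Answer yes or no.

Exact binomial: n=16, k=11, p₀=1/3=0.3333
P(X=j) = C(n,j)·p₀^j·(1−p₀)^(n−j); p = Σ P(X=j) over j with P(X=j) ≤ P(X=11)
p-value (two-sided) = 0.00556
At α=0.05: p < α → reject H₀

reject H₀: yes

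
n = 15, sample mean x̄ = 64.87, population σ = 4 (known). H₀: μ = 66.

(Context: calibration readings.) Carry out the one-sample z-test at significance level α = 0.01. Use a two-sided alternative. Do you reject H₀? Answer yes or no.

SE = σ/√n = 4/√15 = 1.0328
z = (x̄−μ₀)/SE = (64.87−66)/1.0328 = -1.0941
p-value (two-sided) = 0.27390
At α=0.01: p ≥ α → fail to reject H₀

reject H₀: no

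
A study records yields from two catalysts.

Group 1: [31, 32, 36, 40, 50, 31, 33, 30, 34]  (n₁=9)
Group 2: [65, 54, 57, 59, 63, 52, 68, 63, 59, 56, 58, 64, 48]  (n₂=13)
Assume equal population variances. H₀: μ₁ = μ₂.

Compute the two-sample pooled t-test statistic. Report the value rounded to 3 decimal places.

test statistic = -9.209

x̄₁=35.222, s₁=6.340, n₁=9
x̄₂=58.923, s₂=5.649, n₂=13
s_p² = [8·6.340² + 12·5.649²]/20 = 35.2239
SE = √(s_p²·(1/9+1/13)) = 2.5736
t = (35.222−58.923)/2.5736 = -9.2093
df = 20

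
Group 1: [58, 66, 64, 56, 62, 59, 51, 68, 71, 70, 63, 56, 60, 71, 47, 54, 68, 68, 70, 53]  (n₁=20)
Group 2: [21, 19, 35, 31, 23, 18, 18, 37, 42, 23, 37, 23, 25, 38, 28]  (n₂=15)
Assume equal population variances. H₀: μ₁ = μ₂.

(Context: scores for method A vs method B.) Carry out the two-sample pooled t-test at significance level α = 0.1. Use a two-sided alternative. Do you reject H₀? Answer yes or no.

x̄₁=61.750, s₁=7.290, n₁=20
x̄₂=27.867, s₂=8.149, n₂=15
s_p² = [19·7.290² + 14·8.149²]/33 = 58.7722
SE = √(s_p²·(1/20+1/15)) = 2.6185
t = (61.750−27.867)/2.6185 = 12.9398
df = 33
p-value (two-sided) = 0.00000
At α=0.1: p < α → reject H₀

reject H₀: yes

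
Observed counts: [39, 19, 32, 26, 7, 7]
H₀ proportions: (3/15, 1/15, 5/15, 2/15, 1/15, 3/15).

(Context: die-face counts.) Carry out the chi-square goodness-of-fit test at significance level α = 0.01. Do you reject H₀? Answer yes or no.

n = 130; E_i = n·p_i = [26.00, 8.67, 43.33, 17.33, 8.67, 26.00]
χ² = (39−26.00)²/26.00 + (19−8.67)²/8.67 + (32−43.33)²/43.33 + (26−17.33)²/17.33 + (7−8.67)²/8.67 + (7−26.00)²/26.00 = 40.3231
df = 5
p-value (upper-tail) = 0.00000
At α=0.01: p < α → reject H₀

reject H₀: yes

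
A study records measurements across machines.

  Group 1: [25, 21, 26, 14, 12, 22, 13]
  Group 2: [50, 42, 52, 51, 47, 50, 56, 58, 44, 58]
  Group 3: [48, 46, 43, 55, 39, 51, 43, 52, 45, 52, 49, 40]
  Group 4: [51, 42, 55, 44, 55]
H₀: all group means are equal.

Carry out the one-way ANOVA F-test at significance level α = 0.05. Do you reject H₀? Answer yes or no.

reject H₀: yes

Group means [19.00, 50.80, 46.92, 49.40], grand mean 42.676
SSB = Σnᵢ(x̄ᵢ−x̄)² = 5025.725; SSW = ΣΣ(x−x̄ᵢ)² = 913.717
MSB = 5025.725/3 = 1675.2415; MSW = 913.717/30 = 30.4572
F = MSB/MSW = 55.0031
df = (3, 30)
p-value (upper-tail) = 0.00000
At α=0.05: p < α → reject H₀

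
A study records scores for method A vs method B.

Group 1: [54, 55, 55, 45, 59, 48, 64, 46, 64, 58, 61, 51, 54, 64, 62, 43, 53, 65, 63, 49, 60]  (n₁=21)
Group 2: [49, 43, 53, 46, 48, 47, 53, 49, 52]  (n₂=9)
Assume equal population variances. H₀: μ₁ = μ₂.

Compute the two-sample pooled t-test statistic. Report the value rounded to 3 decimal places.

x̄₁=55.857, s₁=6.923, n₁=21
x̄₂=48.889, s₂=3.371, n₂=9
s_p² = [20·6.923² + 8·3.371²]/28 = 37.4807
SE = √(s_p²·(1/21+1/9)) = 2.4391
t = (55.857−48.889)/2.4391 = 2.8569
df = 28

test statistic = 2.857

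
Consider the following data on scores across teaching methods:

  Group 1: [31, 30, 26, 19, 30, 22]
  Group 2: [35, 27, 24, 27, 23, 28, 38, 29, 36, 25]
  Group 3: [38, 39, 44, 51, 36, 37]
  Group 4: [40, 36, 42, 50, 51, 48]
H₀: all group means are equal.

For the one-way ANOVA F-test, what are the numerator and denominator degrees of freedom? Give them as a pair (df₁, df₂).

degrees of freedom = [3, 24]

k = 4 groups, N = 28 total
df = (k−1, N−k) = (4−1, 28−4) = (3, 24)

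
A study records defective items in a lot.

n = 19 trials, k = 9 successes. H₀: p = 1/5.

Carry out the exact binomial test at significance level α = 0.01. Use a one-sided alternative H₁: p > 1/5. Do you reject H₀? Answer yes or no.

Exact binomial: n=19, k=9, p₀=1/5=0.2000
P(X≥9) from Σ C(n,i)·p₀^i·(1−p₀)^(n−i)
p-value (one-sided, H₁ greater) = 0.00666
At α=0.01: p < α → reject H₀

reject H₀: yes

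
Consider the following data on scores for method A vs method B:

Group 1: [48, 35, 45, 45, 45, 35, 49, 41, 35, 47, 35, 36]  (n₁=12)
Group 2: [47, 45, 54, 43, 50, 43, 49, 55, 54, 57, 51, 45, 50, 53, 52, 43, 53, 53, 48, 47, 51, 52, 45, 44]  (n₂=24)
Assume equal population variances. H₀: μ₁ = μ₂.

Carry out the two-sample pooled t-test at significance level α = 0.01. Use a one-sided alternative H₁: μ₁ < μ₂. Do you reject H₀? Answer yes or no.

x̄₁=41.333, s₁=5.758, n₁=12
x̄₂=49.333, s₂=4.239, n₂=24
s_p² = [11·5.758² + 23·4.239²]/34 = 22.8824
SE = √(s_p²·(1/12+1/24)) = 1.6912
t = (41.333−49.333)/1.6912 = -4.7303
df = 34
p-value (one-sided, H₁ less) = 0.00002
At α=0.01: p < α → reject H₀

reject H₀: yes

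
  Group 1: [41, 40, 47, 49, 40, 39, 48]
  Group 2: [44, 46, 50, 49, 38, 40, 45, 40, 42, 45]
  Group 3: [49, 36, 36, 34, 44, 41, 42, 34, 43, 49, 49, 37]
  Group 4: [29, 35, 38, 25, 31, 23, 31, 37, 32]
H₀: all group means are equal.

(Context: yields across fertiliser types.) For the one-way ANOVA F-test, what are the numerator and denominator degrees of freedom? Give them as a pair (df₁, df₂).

k = 4 groups, N = 38 total
df = (k−1, N−k) = (4−1, 38−4) = (3, 34)

degrees of freedom = [3, 34]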